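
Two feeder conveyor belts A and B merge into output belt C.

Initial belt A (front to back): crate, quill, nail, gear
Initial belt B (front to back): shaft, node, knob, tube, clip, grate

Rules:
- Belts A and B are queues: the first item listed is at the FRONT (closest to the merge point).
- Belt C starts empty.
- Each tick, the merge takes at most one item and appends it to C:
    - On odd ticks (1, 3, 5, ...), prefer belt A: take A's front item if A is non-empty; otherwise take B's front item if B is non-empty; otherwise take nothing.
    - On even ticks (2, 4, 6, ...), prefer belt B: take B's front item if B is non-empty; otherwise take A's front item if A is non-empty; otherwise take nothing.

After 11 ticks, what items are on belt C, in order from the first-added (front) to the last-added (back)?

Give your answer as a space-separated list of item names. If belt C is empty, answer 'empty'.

Answer: crate shaft quill node nail knob gear tube clip grate

Derivation:
Tick 1: prefer A, take crate from A; A=[quill,nail,gear] B=[shaft,node,knob,tube,clip,grate] C=[crate]
Tick 2: prefer B, take shaft from B; A=[quill,nail,gear] B=[node,knob,tube,clip,grate] C=[crate,shaft]
Tick 3: prefer A, take quill from A; A=[nail,gear] B=[node,knob,tube,clip,grate] C=[crate,shaft,quill]
Tick 4: prefer B, take node from B; A=[nail,gear] B=[knob,tube,clip,grate] C=[crate,shaft,quill,node]
Tick 5: prefer A, take nail from A; A=[gear] B=[knob,tube,clip,grate] C=[crate,shaft,quill,node,nail]
Tick 6: prefer B, take knob from B; A=[gear] B=[tube,clip,grate] C=[crate,shaft,quill,node,nail,knob]
Tick 7: prefer A, take gear from A; A=[-] B=[tube,clip,grate] C=[crate,shaft,quill,node,nail,knob,gear]
Tick 8: prefer B, take tube from B; A=[-] B=[clip,grate] C=[crate,shaft,quill,node,nail,knob,gear,tube]
Tick 9: prefer A, take clip from B; A=[-] B=[grate] C=[crate,shaft,quill,node,nail,knob,gear,tube,clip]
Tick 10: prefer B, take grate from B; A=[-] B=[-] C=[crate,shaft,quill,node,nail,knob,gear,tube,clip,grate]
Tick 11: prefer A, both empty, nothing taken; A=[-] B=[-] C=[crate,shaft,quill,node,nail,knob,gear,tube,clip,grate]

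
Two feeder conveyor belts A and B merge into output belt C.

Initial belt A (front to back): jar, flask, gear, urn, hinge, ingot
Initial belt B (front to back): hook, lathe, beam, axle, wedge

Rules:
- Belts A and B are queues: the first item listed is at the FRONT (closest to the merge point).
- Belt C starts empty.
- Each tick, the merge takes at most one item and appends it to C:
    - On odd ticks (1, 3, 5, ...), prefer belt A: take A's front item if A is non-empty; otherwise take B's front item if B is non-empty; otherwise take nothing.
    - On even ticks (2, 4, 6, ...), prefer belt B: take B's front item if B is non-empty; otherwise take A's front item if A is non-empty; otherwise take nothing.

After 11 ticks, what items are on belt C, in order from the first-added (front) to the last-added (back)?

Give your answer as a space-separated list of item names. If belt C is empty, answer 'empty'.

Answer: jar hook flask lathe gear beam urn axle hinge wedge ingot

Derivation:
Tick 1: prefer A, take jar from A; A=[flask,gear,urn,hinge,ingot] B=[hook,lathe,beam,axle,wedge] C=[jar]
Tick 2: prefer B, take hook from B; A=[flask,gear,urn,hinge,ingot] B=[lathe,beam,axle,wedge] C=[jar,hook]
Tick 3: prefer A, take flask from A; A=[gear,urn,hinge,ingot] B=[lathe,beam,axle,wedge] C=[jar,hook,flask]
Tick 4: prefer B, take lathe from B; A=[gear,urn,hinge,ingot] B=[beam,axle,wedge] C=[jar,hook,flask,lathe]
Tick 5: prefer A, take gear from A; A=[urn,hinge,ingot] B=[beam,axle,wedge] C=[jar,hook,flask,lathe,gear]
Tick 6: prefer B, take beam from B; A=[urn,hinge,ingot] B=[axle,wedge] C=[jar,hook,flask,lathe,gear,beam]
Tick 7: prefer A, take urn from A; A=[hinge,ingot] B=[axle,wedge] C=[jar,hook,flask,lathe,gear,beam,urn]
Tick 8: prefer B, take axle from B; A=[hinge,ingot] B=[wedge] C=[jar,hook,flask,lathe,gear,beam,urn,axle]
Tick 9: prefer A, take hinge from A; A=[ingot] B=[wedge] C=[jar,hook,flask,lathe,gear,beam,urn,axle,hinge]
Tick 10: prefer B, take wedge from B; A=[ingot] B=[-] C=[jar,hook,flask,lathe,gear,beam,urn,axle,hinge,wedge]
Tick 11: prefer A, take ingot from A; A=[-] B=[-] C=[jar,hook,flask,lathe,gear,beam,urn,axle,hinge,wedge,ingot]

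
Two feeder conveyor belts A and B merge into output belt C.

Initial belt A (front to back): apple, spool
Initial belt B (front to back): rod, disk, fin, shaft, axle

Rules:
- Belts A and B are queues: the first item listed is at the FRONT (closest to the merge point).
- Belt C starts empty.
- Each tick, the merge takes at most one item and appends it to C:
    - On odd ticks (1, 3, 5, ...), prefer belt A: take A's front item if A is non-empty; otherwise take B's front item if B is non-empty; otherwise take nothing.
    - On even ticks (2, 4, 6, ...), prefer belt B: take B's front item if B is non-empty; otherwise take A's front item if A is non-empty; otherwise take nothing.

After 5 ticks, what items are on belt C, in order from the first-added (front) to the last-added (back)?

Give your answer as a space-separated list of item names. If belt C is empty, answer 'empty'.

Answer: apple rod spool disk fin

Derivation:
Tick 1: prefer A, take apple from A; A=[spool] B=[rod,disk,fin,shaft,axle] C=[apple]
Tick 2: prefer B, take rod from B; A=[spool] B=[disk,fin,shaft,axle] C=[apple,rod]
Tick 3: prefer A, take spool from A; A=[-] B=[disk,fin,shaft,axle] C=[apple,rod,spool]
Tick 4: prefer B, take disk from B; A=[-] B=[fin,shaft,axle] C=[apple,rod,spool,disk]
Tick 5: prefer A, take fin from B; A=[-] B=[shaft,axle] C=[apple,rod,spool,disk,fin]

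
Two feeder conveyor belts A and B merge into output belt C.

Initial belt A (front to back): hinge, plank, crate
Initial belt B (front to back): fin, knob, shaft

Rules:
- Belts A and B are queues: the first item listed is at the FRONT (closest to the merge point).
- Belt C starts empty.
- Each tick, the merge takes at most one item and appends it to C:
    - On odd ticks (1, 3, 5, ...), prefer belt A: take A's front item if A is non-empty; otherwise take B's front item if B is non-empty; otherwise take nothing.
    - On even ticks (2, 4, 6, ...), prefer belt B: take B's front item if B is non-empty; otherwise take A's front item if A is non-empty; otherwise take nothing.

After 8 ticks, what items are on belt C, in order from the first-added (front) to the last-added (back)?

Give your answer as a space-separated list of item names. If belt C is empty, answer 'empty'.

Answer: hinge fin plank knob crate shaft

Derivation:
Tick 1: prefer A, take hinge from A; A=[plank,crate] B=[fin,knob,shaft] C=[hinge]
Tick 2: prefer B, take fin from B; A=[plank,crate] B=[knob,shaft] C=[hinge,fin]
Tick 3: prefer A, take plank from A; A=[crate] B=[knob,shaft] C=[hinge,fin,plank]
Tick 4: prefer B, take knob from B; A=[crate] B=[shaft] C=[hinge,fin,plank,knob]
Tick 5: prefer A, take crate from A; A=[-] B=[shaft] C=[hinge,fin,plank,knob,crate]
Tick 6: prefer B, take shaft from B; A=[-] B=[-] C=[hinge,fin,plank,knob,crate,shaft]
Tick 7: prefer A, both empty, nothing taken; A=[-] B=[-] C=[hinge,fin,plank,knob,crate,shaft]
Tick 8: prefer B, both empty, nothing taken; A=[-] B=[-] C=[hinge,fin,plank,knob,crate,shaft]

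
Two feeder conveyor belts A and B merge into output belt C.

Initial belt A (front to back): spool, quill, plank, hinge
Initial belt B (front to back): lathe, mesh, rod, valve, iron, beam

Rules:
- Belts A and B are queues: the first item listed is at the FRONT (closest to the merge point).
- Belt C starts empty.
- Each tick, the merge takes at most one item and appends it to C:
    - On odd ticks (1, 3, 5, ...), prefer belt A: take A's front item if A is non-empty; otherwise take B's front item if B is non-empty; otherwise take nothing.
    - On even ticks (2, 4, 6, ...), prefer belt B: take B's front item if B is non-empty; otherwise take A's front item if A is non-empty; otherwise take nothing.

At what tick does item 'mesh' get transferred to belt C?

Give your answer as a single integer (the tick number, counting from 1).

Answer: 4

Derivation:
Tick 1: prefer A, take spool from A; A=[quill,plank,hinge] B=[lathe,mesh,rod,valve,iron,beam] C=[spool]
Tick 2: prefer B, take lathe from B; A=[quill,plank,hinge] B=[mesh,rod,valve,iron,beam] C=[spool,lathe]
Tick 3: prefer A, take quill from A; A=[plank,hinge] B=[mesh,rod,valve,iron,beam] C=[spool,lathe,quill]
Tick 4: prefer B, take mesh from B; A=[plank,hinge] B=[rod,valve,iron,beam] C=[spool,lathe,quill,mesh]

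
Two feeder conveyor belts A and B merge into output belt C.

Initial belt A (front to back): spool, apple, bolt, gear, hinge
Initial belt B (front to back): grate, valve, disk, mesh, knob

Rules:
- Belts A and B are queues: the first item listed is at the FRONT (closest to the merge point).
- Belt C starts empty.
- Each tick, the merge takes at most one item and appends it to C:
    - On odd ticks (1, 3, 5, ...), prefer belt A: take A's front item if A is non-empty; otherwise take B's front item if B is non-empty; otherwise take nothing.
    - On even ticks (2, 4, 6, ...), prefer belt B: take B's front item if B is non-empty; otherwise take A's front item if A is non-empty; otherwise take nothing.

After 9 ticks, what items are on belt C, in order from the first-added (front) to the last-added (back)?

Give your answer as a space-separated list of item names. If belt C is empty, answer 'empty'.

Answer: spool grate apple valve bolt disk gear mesh hinge

Derivation:
Tick 1: prefer A, take spool from A; A=[apple,bolt,gear,hinge] B=[grate,valve,disk,mesh,knob] C=[spool]
Tick 2: prefer B, take grate from B; A=[apple,bolt,gear,hinge] B=[valve,disk,mesh,knob] C=[spool,grate]
Tick 3: prefer A, take apple from A; A=[bolt,gear,hinge] B=[valve,disk,mesh,knob] C=[spool,grate,apple]
Tick 4: prefer B, take valve from B; A=[bolt,gear,hinge] B=[disk,mesh,knob] C=[spool,grate,apple,valve]
Tick 5: prefer A, take bolt from A; A=[gear,hinge] B=[disk,mesh,knob] C=[spool,grate,apple,valve,bolt]
Tick 6: prefer B, take disk from B; A=[gear,hinge] B=[mesh,knob] C=[spool,grate,apple,valve,bolt,disk]
Tick 7: prefer A, take gear from A; A=[hinge] B=[mesh,knob] C=[spool,grate,apple,valve,bolt,disk,gear]
Tick 8: prefer B, take mesh from B; A=[hinge] B=[knob] C=[spool,grate,apple,valve,bolt,disk,gear,mesh]
Tick 9: prefer A, take hinge from A; A=[-] B=[knob] C=[spool,grate,apple,valve,bolt,disk,gear,mesh,hinge]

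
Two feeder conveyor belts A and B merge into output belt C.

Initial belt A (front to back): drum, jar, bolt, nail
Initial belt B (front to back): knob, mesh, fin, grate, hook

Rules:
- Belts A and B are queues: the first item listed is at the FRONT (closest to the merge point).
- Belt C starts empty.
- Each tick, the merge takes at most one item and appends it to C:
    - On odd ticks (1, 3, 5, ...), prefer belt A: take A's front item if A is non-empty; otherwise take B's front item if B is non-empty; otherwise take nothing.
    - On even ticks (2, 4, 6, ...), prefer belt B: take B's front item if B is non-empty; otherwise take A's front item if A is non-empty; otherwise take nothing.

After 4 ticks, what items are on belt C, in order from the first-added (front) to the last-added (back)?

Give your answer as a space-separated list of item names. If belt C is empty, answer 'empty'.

Tick 1: prefer A, take drum from A; A=[jar,bolt,nail] B=[knob,mesh,fin,grate,hook] C=[drum]
Tick 2: prefer B, take knob from B; A=[jar,bolt,nail] B=[mesh,fin,grate,hook] C=[drum,knob]
Tick 3: prefer A, take jar from A; A=[bolt,nail] B=[mesh,fin,grate,hook] C=[drum,knob,jar]
Tick 4: prefer B, take mesh from B; A=[bolt,nail] B=[fin,grate,hook] C=[drum,knob,jar,mesh]

Answer: drum knob jar mesh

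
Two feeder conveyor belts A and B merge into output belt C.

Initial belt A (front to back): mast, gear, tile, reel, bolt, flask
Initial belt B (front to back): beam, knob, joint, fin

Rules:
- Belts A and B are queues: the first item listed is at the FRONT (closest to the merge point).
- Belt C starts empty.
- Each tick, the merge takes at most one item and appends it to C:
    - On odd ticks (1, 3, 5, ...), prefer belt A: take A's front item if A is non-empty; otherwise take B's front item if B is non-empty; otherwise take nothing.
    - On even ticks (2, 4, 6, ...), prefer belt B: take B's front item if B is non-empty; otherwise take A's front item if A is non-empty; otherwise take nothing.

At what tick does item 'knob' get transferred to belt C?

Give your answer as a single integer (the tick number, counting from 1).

Tick 1: prefer A, take mast from A; A=[gear,tile,reel,bolt,flask] B=[beam,knob,joint,fin] C=[mast]
Tick 2: prefer B, take beam from B; A=[gear,tile,reel,bolt,flask] B=[knob,joint,fin] C=[mast,beam]
Tick 3: prefer A, take gear from A; A=[tile,reel,bolt,flask] B=[knob,joint,fin] C=[mast,beam,gear]
Tick 4: prefer B, take knob from B; A=[tile,reel,bolt,flask] B=[joint,fin] C=[mast,beam,gear,knob]

Answer: 4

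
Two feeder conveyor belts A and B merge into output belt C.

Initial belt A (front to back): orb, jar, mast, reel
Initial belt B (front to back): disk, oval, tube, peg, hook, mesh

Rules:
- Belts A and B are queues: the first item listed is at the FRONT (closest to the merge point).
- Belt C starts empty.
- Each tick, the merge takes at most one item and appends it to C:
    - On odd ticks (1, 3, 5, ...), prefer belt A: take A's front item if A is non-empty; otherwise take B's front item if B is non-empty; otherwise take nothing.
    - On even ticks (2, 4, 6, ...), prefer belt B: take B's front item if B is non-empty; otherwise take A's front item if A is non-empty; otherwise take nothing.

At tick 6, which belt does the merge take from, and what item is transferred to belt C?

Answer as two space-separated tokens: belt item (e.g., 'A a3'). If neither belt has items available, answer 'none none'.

Tick 1: prefer A, take orb from A; A=[jar,mast,reel] B=[disk,oval,tube,peg,hook,mesh] C=[orb]
Tick 2: prefer B, take disk from B; A=[jar,mast,reel] B=[oval,tube,peg,hook,mesh] C=[orb,disk]
Tick 3: prefer A, take jar from A; A=[mast,reel] B=[oval,tube,peg,hook,mesh] C=[orb,disk,jar]
Tick 4: prefer B, take oval from B; A=[mast,reel] B=[tube,peg,hook,mesh] C=[orb,disk,jar,oval]
Tick 5: prefer A, take mast from A; A=[reel] B=[tube,peg,hook,mesh] C=[orb,disk,jar,oval,mast]
Tick 6: prefer B, take tube from B; A=[reel] B=[peg,hook,mesh] C=[orb,disk,jar,oval,mast,tube]

Answer: B tube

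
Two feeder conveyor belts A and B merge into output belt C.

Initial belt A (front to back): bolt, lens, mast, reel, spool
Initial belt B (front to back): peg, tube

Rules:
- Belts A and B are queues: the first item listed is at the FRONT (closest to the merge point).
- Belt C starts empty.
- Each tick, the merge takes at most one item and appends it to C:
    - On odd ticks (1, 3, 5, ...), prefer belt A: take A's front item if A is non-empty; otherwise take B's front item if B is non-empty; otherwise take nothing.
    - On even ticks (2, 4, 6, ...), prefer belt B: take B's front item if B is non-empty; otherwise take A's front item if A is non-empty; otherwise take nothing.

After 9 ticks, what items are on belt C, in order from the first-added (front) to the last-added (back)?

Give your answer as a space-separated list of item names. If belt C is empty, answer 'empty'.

Answer: bolt peg lens tube mast reel spool

Derivation:
Tick 1: prefer A, take bolt from A; A=[lens,mast,reel,spool] B=[peg,tube] C=[bolt]
Tick 2: prefer B, take peg from B; A=[lens,mast,reel,spool] B=[tube] C=[bolt,peg]
Tick 3: prefer A, take lens from A; A=[mast,reel,spool] B=[tube] C=[bolt,peg,lens]
Tick 4: prefer B, take tube from B; A=[mast,reel,spool] B=[-] C=[bolt,peg,lens,tube]
Tick 5: prefer A, take mast from A; A=[reel,spool] B=[-] C=[bolt,peg,lens,tube,mast]
Tick 6: prefer B, take reel from A; A=[spool] B=[-] C=[bolt,peg,lens,tube,mast,reel]
Tick 7: prefer A, take spool from A; A=[-] B=[-] C=[bolt,peg,lens,tube,mast,reel,spool]
Tick 8: prefer B, both empty, nothing taken; A=[-] B=[-] C=[bolt,peg,lens,tube,mast,reel,spool]
Tick 9: prefer A, both empty, nothing taken; A=[-] B=[-] C=[bolt,peg,lens,tube,mast,reel,spool]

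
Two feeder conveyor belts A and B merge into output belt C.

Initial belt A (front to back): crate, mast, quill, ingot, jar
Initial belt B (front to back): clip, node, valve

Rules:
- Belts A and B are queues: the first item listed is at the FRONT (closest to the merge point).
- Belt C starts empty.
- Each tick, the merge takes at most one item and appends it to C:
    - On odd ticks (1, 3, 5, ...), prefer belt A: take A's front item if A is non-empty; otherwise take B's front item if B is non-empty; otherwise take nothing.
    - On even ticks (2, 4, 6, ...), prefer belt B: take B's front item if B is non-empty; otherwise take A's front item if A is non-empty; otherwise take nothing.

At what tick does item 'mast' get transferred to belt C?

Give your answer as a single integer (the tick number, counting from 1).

Tick 1: prefer A, take crate from A; A=[mast,quill,ingot,jar] B=[clip,node,valve] C=[crate]
Tick 2: prefer B, take clip from B; A=[mast,quill,ingot,jar] B=[node,valve] C=[crate,clip]
Tick 3: prefer A, take mast from A; A=[quill,ingot,jar] B=[node,valve] C=[crate,clip,mast]

Answer: 3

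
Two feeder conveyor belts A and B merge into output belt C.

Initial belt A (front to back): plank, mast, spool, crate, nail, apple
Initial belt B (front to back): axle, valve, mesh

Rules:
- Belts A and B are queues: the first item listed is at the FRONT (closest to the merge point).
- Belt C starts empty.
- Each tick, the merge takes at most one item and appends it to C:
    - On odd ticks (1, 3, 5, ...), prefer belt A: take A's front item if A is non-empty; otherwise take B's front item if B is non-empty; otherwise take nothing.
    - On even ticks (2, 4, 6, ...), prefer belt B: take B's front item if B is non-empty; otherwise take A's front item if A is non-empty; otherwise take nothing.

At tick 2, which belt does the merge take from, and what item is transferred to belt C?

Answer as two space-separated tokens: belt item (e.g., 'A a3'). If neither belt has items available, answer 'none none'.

Tick 1: prefer A, take plank from A; A=[mast,spool,crate,nail,apple] B=[axle,valve,mesh] C=[plank]
Tick 2: prefer B, take axle from B; A=[mast,spool,crate,nail,apple] B=[valve,mesh] C=[plank,axle]

Answer: B axle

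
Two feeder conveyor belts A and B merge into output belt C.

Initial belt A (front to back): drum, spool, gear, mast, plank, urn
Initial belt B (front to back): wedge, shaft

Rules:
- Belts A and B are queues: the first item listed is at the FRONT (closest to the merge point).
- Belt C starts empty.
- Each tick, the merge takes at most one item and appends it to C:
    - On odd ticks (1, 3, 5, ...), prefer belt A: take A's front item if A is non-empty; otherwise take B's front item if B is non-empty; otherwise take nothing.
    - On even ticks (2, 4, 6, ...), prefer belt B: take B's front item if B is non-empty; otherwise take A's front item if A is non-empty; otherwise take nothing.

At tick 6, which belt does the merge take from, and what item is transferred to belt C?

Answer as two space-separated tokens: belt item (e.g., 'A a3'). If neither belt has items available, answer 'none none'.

Tick 1: prefer A, take drum from A; A=[spool,gear,mast,plank,urn] B=[wedge,shaft] C=[drum]
Tick 2: prefer B, take wedge from B; A=[spool,gear,mast,plank,urn] B=[shaft] C=[drum,wedge]
Tick 3: prefer A, take spool from A; A=[gear,mast,plank,urn] B=[shaft] C=[drum,wedge,spool]
Tick 4: prefer B, take shaft from B; A=[gear,mast,plank,urn] B=[-] C=[drum,wedge,spool,shaft]
Tick 5: prefer A, take gear from A; A=[mast,plank,urn] B=[-] C=[drum,wedge,spool,shaft,gear]
Tick 6: prefer B, take mast from A; A=[plank,urn] B=[-] C=[drum,wedge,spool,shaft,gear,mast]

Answer: A mast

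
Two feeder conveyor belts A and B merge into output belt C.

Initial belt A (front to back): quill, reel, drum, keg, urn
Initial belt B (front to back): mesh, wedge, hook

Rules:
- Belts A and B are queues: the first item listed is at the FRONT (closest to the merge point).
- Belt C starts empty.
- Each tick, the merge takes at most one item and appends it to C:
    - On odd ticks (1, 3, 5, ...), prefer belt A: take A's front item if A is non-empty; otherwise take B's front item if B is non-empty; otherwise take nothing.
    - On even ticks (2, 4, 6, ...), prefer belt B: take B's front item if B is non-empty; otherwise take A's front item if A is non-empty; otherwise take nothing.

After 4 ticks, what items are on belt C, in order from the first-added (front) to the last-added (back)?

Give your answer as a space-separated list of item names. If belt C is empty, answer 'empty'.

Answer: quill mesh reel wedge

Derivation:
Tick 1: prefer A, take quill from A; A=[reel,drum,keg,urn] B=[mesh,wedge,hook] C=[quill]
Tick 2: prefer B, take mesh from B; A=[reel,drum,keg,urn] B=[wedge,hook] C=[quill,mesh]
Tick 3: prefer A, take reel from A; A=[drum,keg,urn] B=[wedge,hook] C=[quill,mesh,reel]
Tick 4: prefer B, take wedge from B; A=[drum,keg,urn] B=[hook] C=[quill,mesh,reel,wedge]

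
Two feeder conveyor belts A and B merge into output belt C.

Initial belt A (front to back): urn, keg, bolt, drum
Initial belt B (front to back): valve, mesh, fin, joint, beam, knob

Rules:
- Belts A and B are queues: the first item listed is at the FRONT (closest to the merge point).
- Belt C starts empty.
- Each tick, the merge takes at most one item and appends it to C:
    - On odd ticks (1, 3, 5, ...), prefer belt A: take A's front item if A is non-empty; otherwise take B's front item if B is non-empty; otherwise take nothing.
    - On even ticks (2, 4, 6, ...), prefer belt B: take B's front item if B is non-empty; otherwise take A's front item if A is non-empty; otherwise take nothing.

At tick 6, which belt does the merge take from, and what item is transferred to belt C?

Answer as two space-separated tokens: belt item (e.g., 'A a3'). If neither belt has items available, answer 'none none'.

Answer: B fin

Derivation:
Tick 1: prefer A, take urn from A; A=[keg,bolt,drum] B=[valve,mesh,fin,joint,beam,knob] C=[urn]
Tick 2: prefer B, take valve from B; A=[keg,bolt,drum] B=[mesh,fin,joint,beam,knob] C=[urn,valve]
Tick 3: prefer A, take keg from A; A=[bolt,drum] B=[mesh,fin,joint,beam,knob] C=[urn,valve,keg]
Tick 4: prefer B, take mesh from B; A=[bolt,drum] B=[fin,joint,beam,knob] C=[urn,valve,keg,mesh]
Tick 5: prefer A, take bolt from A; A=[drum] B=[fin,joint,beam,knob] C=[urn,valve,keg,mesh,bolt]
Tick 6: prefer B, take fin from B; A=[drum] B=[joint,beam,knob] C=[urn,valve,keg,mesh,bolt,fin]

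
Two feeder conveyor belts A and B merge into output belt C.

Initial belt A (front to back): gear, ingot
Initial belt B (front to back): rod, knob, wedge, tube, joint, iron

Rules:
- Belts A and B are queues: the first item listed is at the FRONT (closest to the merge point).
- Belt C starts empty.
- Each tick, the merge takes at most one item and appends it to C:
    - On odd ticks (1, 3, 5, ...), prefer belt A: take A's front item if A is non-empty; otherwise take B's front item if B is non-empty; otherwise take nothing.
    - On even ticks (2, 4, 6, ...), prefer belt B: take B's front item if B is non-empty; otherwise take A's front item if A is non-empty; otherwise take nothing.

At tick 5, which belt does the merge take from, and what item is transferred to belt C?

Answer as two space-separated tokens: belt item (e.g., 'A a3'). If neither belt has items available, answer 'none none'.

Tick 1: prefer A, take gear from A; A=[ingot] B=[rod,knob,wedge,tube,joint,iron] C=[gear]
Tick 2: prefer B, take rod from B; A=[ingot] B=[knob,wedge,tube,joint,iron] C=[gear,rod]
Tick 3: prefer A, take ingot from A; A=[-] B=[knob,wedge,tube,joint,iron] C=[gear,rod,ingot]
Tick 4: prefer B, take knob from B; A=[-] B=[wedge,tube,joint,iron] C=[gear,rod,ingot,knob]
Tick 5: prefer A, take wedge from B; A=[-] B=[tube,joint,iron] C=[gear,rod,ingot,knob,wedge]

Answer: B wedge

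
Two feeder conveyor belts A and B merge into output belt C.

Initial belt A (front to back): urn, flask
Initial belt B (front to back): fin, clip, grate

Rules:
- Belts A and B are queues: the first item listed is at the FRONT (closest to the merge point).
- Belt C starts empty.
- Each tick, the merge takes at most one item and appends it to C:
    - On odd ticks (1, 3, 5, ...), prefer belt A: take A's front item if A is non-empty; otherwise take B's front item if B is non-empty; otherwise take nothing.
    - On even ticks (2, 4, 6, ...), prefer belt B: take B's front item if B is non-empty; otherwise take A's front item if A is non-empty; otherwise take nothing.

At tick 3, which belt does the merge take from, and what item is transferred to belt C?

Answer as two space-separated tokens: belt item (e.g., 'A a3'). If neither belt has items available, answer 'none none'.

Tick 1: prefer A, take urn from A; A=[flask] B=[fin,clip,grate] C=[urn]
Tick 2: prefer B, take fin from B; A=[flask] B=[clip,grate] C=[urn,fin]
Tick 3: prefer A, take flask from A; A=[-] B=[clip,grate] C=[urn,fin,flask]

Answer: A flask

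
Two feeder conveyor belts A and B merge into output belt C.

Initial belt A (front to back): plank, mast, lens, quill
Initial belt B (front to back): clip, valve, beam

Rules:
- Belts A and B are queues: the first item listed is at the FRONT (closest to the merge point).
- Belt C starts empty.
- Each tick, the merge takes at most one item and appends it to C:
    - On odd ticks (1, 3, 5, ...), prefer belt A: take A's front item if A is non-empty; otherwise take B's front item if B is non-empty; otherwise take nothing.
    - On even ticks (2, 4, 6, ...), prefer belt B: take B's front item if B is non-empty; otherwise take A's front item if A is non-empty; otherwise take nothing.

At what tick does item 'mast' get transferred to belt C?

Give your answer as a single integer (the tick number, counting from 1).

Answer: 3

Derivation:
Tick 1: prefer A, take plank from A; A=[mast,lens,quill] B=[clip,valve,beam] C=[plank]
Tick 2: prefer B, take clip from B; A=[mast,lens,quill] B=[valve,beam] C=[plank,clip]
Tick 3: prefer A, take mast from A; A=[lens,quill] B=[valve,beam] C=[plank,clip,mast]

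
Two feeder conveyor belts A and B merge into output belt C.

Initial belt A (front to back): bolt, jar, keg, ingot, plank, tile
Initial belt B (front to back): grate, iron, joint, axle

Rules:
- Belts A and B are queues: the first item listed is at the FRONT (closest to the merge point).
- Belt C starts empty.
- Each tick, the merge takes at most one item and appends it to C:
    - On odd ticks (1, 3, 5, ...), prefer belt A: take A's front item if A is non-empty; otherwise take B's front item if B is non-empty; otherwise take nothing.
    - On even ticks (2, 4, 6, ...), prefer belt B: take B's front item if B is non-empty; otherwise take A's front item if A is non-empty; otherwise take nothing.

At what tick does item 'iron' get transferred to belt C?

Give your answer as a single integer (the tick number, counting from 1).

Answer: 4

Derivation:
Tick 1: prefer A, take bolt from A; A=[jar,keg,ingot,plank,tile] B=[grate,iron,joint,axle] C=[bolt]
Tick 2: prefer B, take grate from B; A=[jar,keg,ingot,plank,tile] B=[iron,joint,axle] C=[bolt,grate]
Tick 3: prefer A, take jar from A; A=[keg,ingot,plank,tile] B=[iron,joint,axle] C=[bolt,grate,jar]
Tick 4: prefer B, take iron from B; A=[keg,ingot,plank,tile] B=[joint,axle] C=[bolt,grate,jar,iron]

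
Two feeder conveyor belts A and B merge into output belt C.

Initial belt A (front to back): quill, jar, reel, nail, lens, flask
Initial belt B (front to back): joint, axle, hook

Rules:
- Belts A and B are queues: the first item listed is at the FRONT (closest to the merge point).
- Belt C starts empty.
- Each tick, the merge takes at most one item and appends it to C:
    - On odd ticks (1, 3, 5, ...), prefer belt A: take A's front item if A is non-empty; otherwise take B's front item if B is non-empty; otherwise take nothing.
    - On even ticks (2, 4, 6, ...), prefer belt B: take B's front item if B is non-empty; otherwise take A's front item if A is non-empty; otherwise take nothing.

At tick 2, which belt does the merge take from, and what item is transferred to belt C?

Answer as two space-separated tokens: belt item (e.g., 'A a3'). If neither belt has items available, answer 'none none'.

Tick 1: prefer A, take quill from A; A=[jar,reel,nail,lens,flask] B=[joint,axle,hook] C=[quill]
Tick 2: prefer B, take joint from B; A=[jar,reel,nail,lens,flask] B=[axle,hook] C=[quill,joint]

Answer: B joint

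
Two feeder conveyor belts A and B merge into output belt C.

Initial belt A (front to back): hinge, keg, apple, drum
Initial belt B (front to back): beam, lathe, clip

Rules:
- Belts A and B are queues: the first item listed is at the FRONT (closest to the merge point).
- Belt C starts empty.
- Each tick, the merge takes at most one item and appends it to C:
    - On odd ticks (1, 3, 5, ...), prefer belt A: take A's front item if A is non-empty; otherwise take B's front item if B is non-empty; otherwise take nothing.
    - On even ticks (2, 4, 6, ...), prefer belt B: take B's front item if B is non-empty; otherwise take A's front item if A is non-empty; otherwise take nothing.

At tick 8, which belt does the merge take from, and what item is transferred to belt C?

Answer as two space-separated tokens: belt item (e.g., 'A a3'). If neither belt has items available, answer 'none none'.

Answer: none none

Derivation:
Tick 1: prefer A, take hinge from A; A=[keg,apple,drum] B=[beam,lathe,clip] C=[hinge]
Tick 2: prefer B, take beam from B; A=[keg,apple,drum] B=[lathe,clip] C=[hinge,beam]
Tick 3: prefer A, take keg from A; A=[apple,drum] B=[lathe,clip] C=[hinge,beam,keg]
Tick 4: prefer B, take lathe from B; A=[apple,drum] B=[clip] C=[hinge,beam,keg,lathe]
Tick 5: prefer A, take apple from A; A=[drum] B=[clip] C=[hinge,beam,keg,lathe,apple]
Tick 6: prefer B, take clip from B; A=[drum] B=[-] C=[hinge,beam,keg,lathe,apple,clip]
Tick 7: prefer A, take drum from A; A=[-] B=[-] C=[hinge,beam,keg,lathe,apple,clip,drum]
Tick 8: prefer B, both empty, nothing taken; A=[-] B=[-] C=[hinge,beam,keg,lathe,apple,clip,drum]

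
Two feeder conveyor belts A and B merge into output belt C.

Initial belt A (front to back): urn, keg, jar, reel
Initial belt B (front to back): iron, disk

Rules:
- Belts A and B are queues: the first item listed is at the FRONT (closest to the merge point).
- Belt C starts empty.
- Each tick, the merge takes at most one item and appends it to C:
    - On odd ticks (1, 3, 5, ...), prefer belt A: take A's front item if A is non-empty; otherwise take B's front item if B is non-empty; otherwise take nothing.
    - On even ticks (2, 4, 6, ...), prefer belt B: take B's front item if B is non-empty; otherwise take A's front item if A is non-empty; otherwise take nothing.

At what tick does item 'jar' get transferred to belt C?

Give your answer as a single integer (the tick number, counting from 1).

Answer: 5

Derivation:
Tick 1: prefer A, take urn from A; A=[keg,jar,reel] B=[iron,disk] C=[urn]
Tick 2: prefer B, take iron from B; A=[keg,jar,reel] B=[disk] C=[urn,iron]
Tick 3: prefer A, take keg from A; A=[jar,reel] B=[disk] C=[urn,iron,keg]
Tick 4: prefer B, take disk from B; A=[jar,reel] B=[-] C=[urn,iron,keg,disk]
Tick 5: prefer A, take jar from A; A=[reel] B=[-] C=[urn,iron,keg,disk,jar]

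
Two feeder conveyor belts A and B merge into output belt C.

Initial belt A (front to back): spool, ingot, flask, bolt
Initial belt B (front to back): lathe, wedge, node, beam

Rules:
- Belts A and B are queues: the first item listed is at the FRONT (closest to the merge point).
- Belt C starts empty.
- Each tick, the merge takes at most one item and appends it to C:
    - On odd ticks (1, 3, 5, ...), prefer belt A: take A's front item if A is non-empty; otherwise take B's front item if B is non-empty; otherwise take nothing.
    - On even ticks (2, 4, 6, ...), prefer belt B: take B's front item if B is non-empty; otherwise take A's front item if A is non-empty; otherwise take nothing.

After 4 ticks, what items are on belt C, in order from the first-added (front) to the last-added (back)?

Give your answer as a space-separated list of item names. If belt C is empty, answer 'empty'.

Answer: spool lathe ingot wedge

Derivation:
Tick 1: prefer A, take spool from A; A=[ingot,flask,bolt] B=[lathe,wedge,node,beam] C=[spool]
Tick 2: prefer B, take lathe from B; A=[ingot,flask,bolt] B=[wedge,node,beam] C=[spool,lathe]
Tick 3: prefer A, take ingot from A; A=[flask,bolt] B=[wedge,node,beam] C=[spool,lathe,ingot]
Tick 4: prefer B, take wedge from B; A=[flask,bolt] B=[node,beam] C=[spool,lathe,ingot,wedge]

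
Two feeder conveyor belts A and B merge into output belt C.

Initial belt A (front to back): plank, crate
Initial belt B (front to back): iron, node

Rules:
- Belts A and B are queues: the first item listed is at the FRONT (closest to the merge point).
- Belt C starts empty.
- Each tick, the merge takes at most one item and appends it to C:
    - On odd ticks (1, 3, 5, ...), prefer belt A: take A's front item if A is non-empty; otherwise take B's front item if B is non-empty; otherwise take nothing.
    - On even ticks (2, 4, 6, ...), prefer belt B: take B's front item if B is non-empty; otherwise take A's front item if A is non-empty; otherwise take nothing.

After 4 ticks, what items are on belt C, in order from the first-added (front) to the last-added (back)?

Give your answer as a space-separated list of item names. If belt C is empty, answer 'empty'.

Answer: plank iron crate node

Derivation:
Tick 1: prefer A, take plank from A; A=[crate] B=[iron,node] C=[plank]
Tick 2: prefer B, take iron from B; A=[crate] B=[node] C=[plank,iron]
Tick 3: prefer A, take crate from A; A=[-] B=[node] C=[plank,iron,crate]
Tick 4: prefer B, take node from B; A=[-] B=[-] C=[plank,iron,crate,node]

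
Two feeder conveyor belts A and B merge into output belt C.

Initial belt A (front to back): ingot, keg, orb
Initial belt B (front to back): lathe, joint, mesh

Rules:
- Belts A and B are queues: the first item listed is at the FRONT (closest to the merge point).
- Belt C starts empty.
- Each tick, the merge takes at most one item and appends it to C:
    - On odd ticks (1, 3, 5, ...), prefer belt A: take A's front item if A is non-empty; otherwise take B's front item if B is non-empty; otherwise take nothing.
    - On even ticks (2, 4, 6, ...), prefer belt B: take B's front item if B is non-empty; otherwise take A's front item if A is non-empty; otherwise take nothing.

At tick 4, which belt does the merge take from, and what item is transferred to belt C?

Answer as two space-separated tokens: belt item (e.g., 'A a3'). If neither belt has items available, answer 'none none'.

Tick 1: prefer A, take ingot from A; A=[keg,orb] B=[lathe,joint,mesh] C=[ingot]
Tick 2: prefer B, take lathe from B; A=[keg,orb] B=[joint,mesh] C=[ingot,lathe]
Tick 3: prefer A, take keg from A; A=[orb] B=[joint,mesh] C=[ingot,lathe,keg]
Tick 4: prefer B, take joint from B; A=[orb] B=[mesh] C=[ingot,lathe,keg,joint]

Answer: B joint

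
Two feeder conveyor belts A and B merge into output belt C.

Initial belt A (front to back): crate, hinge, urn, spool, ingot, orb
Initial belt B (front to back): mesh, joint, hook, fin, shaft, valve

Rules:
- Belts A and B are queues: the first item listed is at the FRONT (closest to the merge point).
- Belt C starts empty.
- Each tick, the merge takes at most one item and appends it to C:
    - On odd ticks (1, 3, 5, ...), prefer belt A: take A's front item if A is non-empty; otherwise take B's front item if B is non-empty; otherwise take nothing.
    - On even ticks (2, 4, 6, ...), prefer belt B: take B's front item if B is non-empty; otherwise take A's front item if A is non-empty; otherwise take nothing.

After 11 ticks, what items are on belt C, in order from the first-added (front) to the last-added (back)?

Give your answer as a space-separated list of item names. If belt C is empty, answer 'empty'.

Answer: crate mesh hinge joint urn hook spool fin ingot shaft orb

Derivation:
Tick 1: prefer A, take crate from A; A=[hinge,urn,spool,ingot,orb] B=[mesh,joint,hook,fin,shaft,valve] C=[crate]
Tick 2: prefer B, take mesh from B; A=[hinge,urn,spool,ingot,orb] B=[joint,hook,fin,shaft,valve] C=[crate,mesh]
Tick 3: prefer A, take hinge from A; A=[urn,spool,ingot,orb] B=[joint,hook,fin,shaft,valve] C=[crate,mesh,hinge]
Tick 4: prefer B, take joint from B; A=[urn,spool,ingot,orb] B=[hook,fin,shaft,valve] C=[crate,mesh,hinge,joint]
Tick 5: prefer A, take urn from A; A=[spool,ingot,orb] B=[hook,fin,shaft,valve] C=[crate,mesh,hinge,joint,urn]
Tick 6: prefer B, take hook from B; A=[spool,ingot,orb] B=[fin,shaft,valve] C=[crate,mesh,hinge,joint,urn,hook]
Tick 7: prefer A, take spool from A; A=[ingot,orb] B=[fin,shaft,valve] C=[crate,mesh,hinge,joint,urn,hook,spool]
Tick 8: prefer B, take fin from B; A=[ingot,orb] B=[shaft,valve] C=[crate,mesh,hinge,joint,urn,hook,spool,fin]
Tick 9: prefer A, take ingot from A; A=[orb] B=[shaft,valve] C=[crate,mesh,hinge,joint,urn,hook,spool,fin,ingot]
Tick 10: prefer B, take shaft from B; A=[orb] B=[valve] C=[crate,mesh,hinge,joint,urn,hook,spool,fin,ingot,shaft]
Tick 11: prefer A, take orb from A; A=[-] B=[valve] C=[crate,mesh,hinge,joint,urn,hook,spool,fin,ingot,shaft,orb]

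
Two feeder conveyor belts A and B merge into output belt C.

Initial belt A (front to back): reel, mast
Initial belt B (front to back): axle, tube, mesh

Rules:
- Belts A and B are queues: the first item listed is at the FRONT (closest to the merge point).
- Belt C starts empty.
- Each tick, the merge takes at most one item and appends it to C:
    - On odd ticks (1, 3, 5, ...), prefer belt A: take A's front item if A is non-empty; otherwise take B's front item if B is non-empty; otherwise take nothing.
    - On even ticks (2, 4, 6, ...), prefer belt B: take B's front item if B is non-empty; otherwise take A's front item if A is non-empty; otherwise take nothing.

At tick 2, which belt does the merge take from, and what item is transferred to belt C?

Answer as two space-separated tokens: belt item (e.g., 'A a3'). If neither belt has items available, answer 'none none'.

Answer: B axle

Derivation:
Tick 1: prefer A, take reel from A; A=[mast] B=[axle,tube,mesh] C=[reel]
Tick 2: prefer B, take axle from B; A=[mast] B=[tube,mesh] C=[reel,axle]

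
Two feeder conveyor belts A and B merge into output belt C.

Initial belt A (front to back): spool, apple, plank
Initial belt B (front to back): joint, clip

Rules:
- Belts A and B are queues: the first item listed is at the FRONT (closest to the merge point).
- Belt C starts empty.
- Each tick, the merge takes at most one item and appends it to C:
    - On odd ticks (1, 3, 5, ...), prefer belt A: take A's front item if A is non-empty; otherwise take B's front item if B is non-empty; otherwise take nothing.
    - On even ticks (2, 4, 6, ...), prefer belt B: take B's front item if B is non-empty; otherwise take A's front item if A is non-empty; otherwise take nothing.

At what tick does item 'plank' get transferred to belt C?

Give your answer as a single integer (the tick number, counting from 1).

Tick 1: prefer A, take spool from A; A=[apple,plank] B=[joint,clip] C=[spool]
Tick 2: prefer B, take joint from B; A=[apple,plank] B=[clip] C=[spool,joint]
Tick 3: prefer A, take apple from A; A=[plank] B=[clip] C=[spool,joint,apple]
Tick 4: prefer B, take clip from B; A=[plank] B=[-] C=[spool,joint,apple,clip]
Tick 5: prefer A, take plank from A; A=[-] B=[-] C=[spool,joint,apple,clip,plank]

Answer: 5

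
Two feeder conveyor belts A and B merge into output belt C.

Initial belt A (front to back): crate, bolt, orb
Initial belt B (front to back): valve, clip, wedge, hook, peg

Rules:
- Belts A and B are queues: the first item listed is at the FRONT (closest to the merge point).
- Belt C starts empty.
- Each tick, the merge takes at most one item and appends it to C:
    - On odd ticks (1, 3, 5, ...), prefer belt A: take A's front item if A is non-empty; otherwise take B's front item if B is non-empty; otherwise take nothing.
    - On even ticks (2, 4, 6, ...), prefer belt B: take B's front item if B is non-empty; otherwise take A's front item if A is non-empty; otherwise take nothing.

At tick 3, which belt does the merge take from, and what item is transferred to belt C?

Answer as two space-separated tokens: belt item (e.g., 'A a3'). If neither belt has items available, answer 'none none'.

Tick 1: prefer A, take crate from A; A=[bolt,orb] B=[valve,clip,wedge,hook,peg] C=[crate]
Tick 2: prefer B, take valve from B; A=[bolt,orb] B=[clip,wedge,hook,peg] C=[crate,valve]
Tick 3: prefer A, take bolt from A; A=[orb] B=[clip,wedge,hook,peg] C=[crate,valve,bolt]

Answer: A bolt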